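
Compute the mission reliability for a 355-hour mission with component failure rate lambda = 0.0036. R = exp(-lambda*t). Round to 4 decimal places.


lambda = 0.0036
mission_time = 355
lambda * t = 0.0036 * 355 = 1.278
R = exp(-1.278)
R = 0.2786

0.2786


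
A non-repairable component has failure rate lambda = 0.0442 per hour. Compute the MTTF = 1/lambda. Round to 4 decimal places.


lambda = 0.0442
MTTF = 1 / 0.0442
MTTF = 22.6244

22.6244


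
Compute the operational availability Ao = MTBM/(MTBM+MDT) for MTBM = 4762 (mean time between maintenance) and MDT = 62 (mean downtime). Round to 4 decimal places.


MTBM = 4762
MDT = 62
MTBM + MDT = 4824
Ao = 4762 / 4824
Ao = 0.9871

0.9871


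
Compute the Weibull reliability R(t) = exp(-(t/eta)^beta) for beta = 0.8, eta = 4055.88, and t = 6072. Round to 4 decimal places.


beta = 0.8, eta = 4055.88, t = 6072
t/eta = 6072 / 4055.88 = 1.4971
(t/eta)^beta = 1.4971^0.8 = 1.381
R(t) = exp(-1.381)
R(t) = 0.2513

0.2513


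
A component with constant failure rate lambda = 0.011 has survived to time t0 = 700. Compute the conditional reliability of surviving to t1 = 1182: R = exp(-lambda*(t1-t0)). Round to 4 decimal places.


lambda = 0.011
t0 = 700, t1 = 1182
t1 - t0 = 482
lambda * (t1-t0) = 0.011 * 482 = 5.302
R = exp(-5.302)
R = 0.005

0.005


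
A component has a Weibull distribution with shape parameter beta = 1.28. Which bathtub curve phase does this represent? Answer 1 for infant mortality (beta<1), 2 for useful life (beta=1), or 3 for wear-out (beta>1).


beta = 1.28
Compare beta to 1:
beta < 1 => infant mortality (phase 1)
beta = 1 => useful life (phase 2)
beta > 1 => wear-out (phase 3)
Since beta = 1.28, this is wear-out (increasing failure rate)
Phase = 3

3


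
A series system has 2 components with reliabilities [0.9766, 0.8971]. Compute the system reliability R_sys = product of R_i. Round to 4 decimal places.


Components: [0.9766, 0.8971]
After component 1 (R=0.9766): product = 0.9766
After component 2 (R=0.8971): product = 0.8761
R_sys = 0.8761

0.8761


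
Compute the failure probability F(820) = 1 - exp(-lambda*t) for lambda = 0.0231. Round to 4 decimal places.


lambda = 0.0231, t = 820
lambda * t = 18.942
exp(-18.942) = 0.0
F(t) = 1 - 0.0
F(t) = 1.0

1.0


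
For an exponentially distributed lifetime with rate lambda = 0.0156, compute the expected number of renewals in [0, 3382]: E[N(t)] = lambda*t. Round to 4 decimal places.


lambda = 0.0156
t = 3382
E[N(t)] = lambda * t
E[N(t)] = 0.0156 * 3382
E[N(t)] = 52.7592

52.7592


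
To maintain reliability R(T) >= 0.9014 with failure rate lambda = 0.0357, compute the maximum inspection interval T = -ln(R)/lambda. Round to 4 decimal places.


R_target = 0.9014
lambda = 0.0357
-ln(0.9014) = 0.1038
T = 0.1038 / 0.0357
T = 2.9077

2.9077


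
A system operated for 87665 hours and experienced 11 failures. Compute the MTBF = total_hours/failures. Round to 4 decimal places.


total_hours = 87665
failures = 11
MTBF = 87665 / 11
MTBF = 7969.5455

7969.5455


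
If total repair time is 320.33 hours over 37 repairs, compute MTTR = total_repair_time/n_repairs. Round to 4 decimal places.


total_repair_time = 320.33
n_repairs = 37
MTTR = 320.33 / 37
MTTR = 8.6576

8.6576


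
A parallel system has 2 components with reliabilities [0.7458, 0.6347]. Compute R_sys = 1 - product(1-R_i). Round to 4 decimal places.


Components: [0.7458, 0.6347]
(1 - 0.7458) = 0.2542, running product = 0.2542
(1 - 0.6347) = 0.3653, running product = 0.0929
Product of (1-R_i) = 0.0929
R_sys = 1 - 0.0929 = 0.9071

0.9071


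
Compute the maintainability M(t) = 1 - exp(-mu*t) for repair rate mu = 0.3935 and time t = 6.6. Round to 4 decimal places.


mu = 0.3935, t = 6.6
mu * t = 0.3935 * 6.6 = 2.5971
exp(-2.5971) = 0.0745
M(t) = 1 - 0.0745
M(t) = 0.9255

0.9255


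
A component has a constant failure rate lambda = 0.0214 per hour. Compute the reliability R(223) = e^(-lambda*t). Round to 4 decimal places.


lambda = 0.0214
t = 223
lambda * t = 4.7722
R(t) = e^(-4.7722)
R(t) = 0.0085

0.0085


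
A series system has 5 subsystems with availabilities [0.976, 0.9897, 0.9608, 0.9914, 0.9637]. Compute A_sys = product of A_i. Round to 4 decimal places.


Subsystems: [0.976, 0.9897, 0.9608, 0.9914, 0.9637]
After subsystem 1 (A=0.976): product = 0.976
After subsystem 2 (A=0.9897): product = 0.9659
After subsystem 3 (A=0.9608): product = 0.9281
After subsystem 4 (A=0.9914): product = 0.9201
After subsystem 5 (A=0.9637): product = 0.8867
A_sys = 0.8867

0.8867


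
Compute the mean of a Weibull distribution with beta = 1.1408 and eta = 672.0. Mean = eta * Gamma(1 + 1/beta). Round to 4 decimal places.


beta = 1.1408, eta = 672.0
1/beta = 0.8766
1 + 1/beta = 1.8766
Gamma(1.8766) = 0.954
Mean = 672.0 * 0.954
Mean = 641.0588

641.0588


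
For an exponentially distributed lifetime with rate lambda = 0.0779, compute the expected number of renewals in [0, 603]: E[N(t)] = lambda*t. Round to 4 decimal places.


lambda = 0.0779
t = 603
E[N(t)] = lambda * t
E[N(t)] = 0.0779 * 603
E[N(t)] = 46.9737

46.9737


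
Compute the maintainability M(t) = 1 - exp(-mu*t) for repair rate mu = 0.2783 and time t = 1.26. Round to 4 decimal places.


mu = 0.2783, t = 1.26
mu * t = 0.2783 * 1.26 = 0.3507
exp(-0.3507) = 0.7042
M(t) = 1 - 0.7042
M(t) = 0.2958

0.2958


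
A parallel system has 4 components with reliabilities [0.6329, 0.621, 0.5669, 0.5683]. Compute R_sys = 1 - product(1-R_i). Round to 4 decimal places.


Components: [0.6329, 0.621, 0.5669, 0.5683]
(1 - 0.6329) = 0.3671, running product = 0.3671
(1 - 0.621) = 0.379, running product = 0.1391
(1 - 0.5669) = 0.4331, running product = 0.0603
(1 - 0.5683) = 0.4317, running product = 0.026
Product of (1-R_i) = 0.026
R_sys = 1 - 0.026 = 0.974

0.974


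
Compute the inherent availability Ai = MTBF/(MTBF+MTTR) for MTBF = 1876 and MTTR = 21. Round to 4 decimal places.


MTBF = 1876
MTTR = 21
MTBF + MTTR = 1897
Ai = 1876 / 1897
Ai = 0.9889

0.9889


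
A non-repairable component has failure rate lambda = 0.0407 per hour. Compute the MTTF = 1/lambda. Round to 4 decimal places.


lambda = 0.0407
MTTF = 1 / 0.0407
MTTF = 24.57

24.57


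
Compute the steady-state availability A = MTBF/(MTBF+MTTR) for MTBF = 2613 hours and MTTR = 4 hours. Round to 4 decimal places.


MTBF = 2613
MTTR = 4
MTBF + MTTR = 2617
A = 2613 / 2617
A = 0.9985

0.9985


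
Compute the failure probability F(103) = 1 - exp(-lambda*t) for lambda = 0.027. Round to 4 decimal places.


lambda = 0.027, t = 103
lambda * t = 2.781
exp(-2.781) = 0.062
F(t) = 1 - 0.062
F(t) = 0.938

0.938


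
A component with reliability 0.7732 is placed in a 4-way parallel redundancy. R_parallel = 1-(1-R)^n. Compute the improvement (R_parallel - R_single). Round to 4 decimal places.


R_single = 0.7732, n = 4
1 - R_single = 0.2268
(1 - R_single)^n = 0.2268^4 = 0.0026
R_parallel = 1 - 0.0026 = 0.9974
Improvement = 0.9974 - 0.7732
Improvement = 0.2242

0.2242


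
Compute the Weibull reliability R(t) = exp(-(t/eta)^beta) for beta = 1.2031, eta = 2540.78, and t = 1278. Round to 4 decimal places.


beta = 1.2031, eta = 2540.78, t = 1278
t/eta = 1278 / 2540.78 = 0.503
(t/eta)^beta = 0.503^1.2031 = 0.4375
R(t) = exp(-0.4375)
R(t) = 0.6457

0.6457


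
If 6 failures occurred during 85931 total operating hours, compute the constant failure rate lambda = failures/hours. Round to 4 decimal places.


failures = 6
total_hours = 85931
lambda = 6 / 85931
lambda = 0.0001

0.0001


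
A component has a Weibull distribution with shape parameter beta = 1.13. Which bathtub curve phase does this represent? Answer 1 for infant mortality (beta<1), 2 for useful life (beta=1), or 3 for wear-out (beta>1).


beta = 1.13
Compare beta to 1:
beta < 1 => infant mortality (phase 1)
beta = 1 => useful life (phase 2)
beta > 1 => wear-out (phase 3)
Since beta = 1.13, this is wear-out (increasing failure rate)
Phase = 3

3


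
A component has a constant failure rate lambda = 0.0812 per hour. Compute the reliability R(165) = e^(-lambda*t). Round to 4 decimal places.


lambda = 0.0812
t = 165
lambda * t = 13.398
R(t) = e^(-13.398)
R(t) = 0.0

0.0


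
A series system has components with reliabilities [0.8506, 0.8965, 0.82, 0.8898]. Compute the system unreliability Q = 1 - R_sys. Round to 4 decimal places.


Components: [0.8506, 0.8965, 0.82, 0.8898]
After component 1: product = 0.8506
After component 2: product = 0.7626
After component 3: product = 0.6253
After component 4: product = 0.5564
R_sys = 0.5564
Q = 1 - 0.5564 = 0.4436

0.4436


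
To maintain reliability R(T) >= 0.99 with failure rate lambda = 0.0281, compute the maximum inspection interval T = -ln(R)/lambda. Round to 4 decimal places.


R_target = 0.99
lambda = 0.0281
-ln(0.99) = 0.0101
T = 0.0101 / 0.0281
T = 0.3577

0.3577


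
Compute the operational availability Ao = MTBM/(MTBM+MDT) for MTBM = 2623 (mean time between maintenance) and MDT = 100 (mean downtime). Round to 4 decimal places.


MTBM = 2623
MDT = 100
MTBM + MDT = 2723
Ao = 2623 / 2723
Ao = 0.9633

0.9633


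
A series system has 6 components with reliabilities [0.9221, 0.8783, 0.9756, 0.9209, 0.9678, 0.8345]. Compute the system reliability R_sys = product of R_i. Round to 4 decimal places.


Components: [0.9221, 0.8783, 0.9756, 0.9209, 0.9678, 0.8345]
After component 1 (R=0.9221): product = 0.9221
After component 2 (R=0.8783): product = 0.8099
After component 3 (R=0.9756): product = 0.7901
After component 4 (R=0.9209): product = 0.7276
After component 5 (R=0.9678): product = 0.7042
After component 6 (R=0.8345): product = 0.5876
R_sys = 0.5876

0.5876


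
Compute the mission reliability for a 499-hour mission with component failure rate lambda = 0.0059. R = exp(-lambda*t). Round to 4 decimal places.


lambda = 0.0059
mission_time = 499
lambda * t = 0.0059 * 499 = 2.9441
R = exp(-2.9441)
R = 0.0526

0.0526


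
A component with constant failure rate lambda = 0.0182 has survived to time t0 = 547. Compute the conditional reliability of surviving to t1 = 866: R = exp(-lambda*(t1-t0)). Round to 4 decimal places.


lambda = 0.0182
t0 = 547, t1 = 866
t1 - t0 = 319
lambda * (t1-t0) = 0.0182 * 319 = 5.8058
R = exp(-5.8058)
R = 0.003

0.003


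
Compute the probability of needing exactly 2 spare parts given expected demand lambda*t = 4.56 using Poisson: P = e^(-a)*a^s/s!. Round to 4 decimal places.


a = 4.56, s = 2
e^(-a) = e^(-4.56) = 0.0105
a^s = 4.56^2 = 20.7936
s! = 2
P = 0.0105 * 20.7936 / 2
P = 0.1088

0.1088


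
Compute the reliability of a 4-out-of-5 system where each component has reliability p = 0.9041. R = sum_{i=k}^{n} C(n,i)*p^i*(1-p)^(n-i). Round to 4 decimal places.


k = 4, n = 5, p = 0.9041
i=4: C(5,4)=5 * 0.9041^4 * 0.0959^1 = 0.3204
i=5: C(5,5)=1 * 0.9041^5 * 0.0959^0 = 0.6041
R = sum of terms = 0.9244

0.9244


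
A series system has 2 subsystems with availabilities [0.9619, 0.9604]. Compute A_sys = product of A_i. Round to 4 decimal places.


Subsystems: [0.9619, 0.9604]
After subsystem 1 (A=0.9619): product = 0.9619
After subsystem 2 (A=0.9604): product = 0.9238
A_sys = 0.9238

0.9238


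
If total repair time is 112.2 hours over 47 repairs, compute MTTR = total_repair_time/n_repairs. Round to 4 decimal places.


total_repair_time = 112.2
n_repairs = 47
MTTR = 112.2 / 47
MTTR = 2.3872

2.3872


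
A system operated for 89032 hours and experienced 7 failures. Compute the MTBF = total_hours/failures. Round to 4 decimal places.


total_hours = 89032
failures = 7
MTBF = 89032 / 7
MTBF = 12718.8571

12718.8571


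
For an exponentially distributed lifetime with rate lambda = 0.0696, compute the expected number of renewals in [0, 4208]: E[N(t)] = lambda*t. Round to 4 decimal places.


lambda = 0.0696
t = 4208
E[N(t)] = lambda * t
E[N(t)] = 0.0696 * 4208
E[N(t)] = 292.8768

292.8768


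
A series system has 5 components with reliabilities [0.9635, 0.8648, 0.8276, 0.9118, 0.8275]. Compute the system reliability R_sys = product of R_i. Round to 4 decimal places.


Components: [0.9635, 0.8648, 0.8276, 0.9118, 0.8275]
After component 1 (R=0.9635): product = 0.9635
After component 2 (R=0.8648): product = 0.8332
After component 3 (R=0.8276): product = 0.6896
After component 4 (R=0.9118): product = 0.6288
After component 5 (R=0.8275): product = 0.5203
R_sys = 0.5203

0.5203


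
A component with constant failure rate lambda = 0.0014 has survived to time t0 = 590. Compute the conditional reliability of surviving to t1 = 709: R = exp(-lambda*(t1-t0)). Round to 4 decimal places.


lambda = 0.0014
t0 = 590, t1 = 709
t1 - t0 = 119
lambda * (t1-t0) = 0.0014 * 119 = 0.1666
R = exp(-0.1666)
R = 0.8465

0.8465


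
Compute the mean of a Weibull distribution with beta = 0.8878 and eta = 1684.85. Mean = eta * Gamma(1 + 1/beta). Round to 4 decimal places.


beta = 0.8878, eta = 1684.85
1/beta = 1.1264
1 + 1/beta = 2.1264
Gamma(2.1264) = 1.0602
Mean = 1684.85 * 1.0602
Mean = 1786.266

1786.266


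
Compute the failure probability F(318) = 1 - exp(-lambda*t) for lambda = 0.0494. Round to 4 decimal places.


lambda = 0.0494, t = 318
lambda * t = 15.7092
exp(-15.7092) = 0.0
F(t) = 1 - 0.0
F(t) = 1.0

1.0


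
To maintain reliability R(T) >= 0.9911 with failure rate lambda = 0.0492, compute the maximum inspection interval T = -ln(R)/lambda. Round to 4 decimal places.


R_target = 0.9911
lambda = 0.0492
-ln(0.9911) = 0.0089
T = 0.0089 / 0.0492
T = 0.1817

0.1817


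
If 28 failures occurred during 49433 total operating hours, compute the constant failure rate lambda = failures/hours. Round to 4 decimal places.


failures = 28
total_hours = 49433
lambda = 28 / 49433
lambda = 0.0006

0.0006


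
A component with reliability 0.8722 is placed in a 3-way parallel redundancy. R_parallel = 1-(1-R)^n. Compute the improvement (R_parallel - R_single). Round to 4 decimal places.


R_single = 0.8722, n = 3
1 - R_single = 0.1278
(1 - R_single)^n = 0.1278^3 = 0.0021
R_parallel = 1 - 0.0021 = 0.9979
Improvement = 0.9979 - 0.8722
Improvement = 0.1257

0.1257


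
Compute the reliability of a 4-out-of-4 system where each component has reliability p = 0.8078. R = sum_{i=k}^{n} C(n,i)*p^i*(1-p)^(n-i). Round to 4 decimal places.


k = 4, n = 4, p = 0.8078
i=4: C(4,4)=1 * 0.8078^4 * 0.1922^0 = 0.4258
R = sum of terms = 0.4258

0.4258


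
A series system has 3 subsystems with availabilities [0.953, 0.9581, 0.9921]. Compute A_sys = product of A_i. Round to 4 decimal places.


Subsystems: [0.953, 0.9581, 0.9921]
After subsystem 1 (A=0.953): product = 0.953
After subsystem 2 (A=0.9581): product = 0.9131
After subsystem 3 (A=0.9921): product = 0.9059
A_sys = 0.9059

0.9059


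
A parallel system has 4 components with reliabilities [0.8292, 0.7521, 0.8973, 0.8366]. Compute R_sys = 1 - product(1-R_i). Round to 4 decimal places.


Components: [0.8292, 0.7521, 0.8973, 0.8366]
(1 - 0.8292) = 0.1708, running product = 0.1708
(1 - 0.7521) = 0.2479, running product = 0.0423
(1 - 0.8973) = 0.1027, running product = 0.0043
(1 - 0.8366) = 0.1634, running product = 0.0007
Product of (1-R_i) = 0.0007
R_sys = 1 - 0.0007 = 0.9993

0.9993


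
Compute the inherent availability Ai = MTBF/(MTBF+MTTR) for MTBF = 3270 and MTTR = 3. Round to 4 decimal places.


MTBF = 3270
MTTR = 3
MTBF + MTTR = 3273
Ai = 3270 / 3273
Ai = 0.9991

0.9991


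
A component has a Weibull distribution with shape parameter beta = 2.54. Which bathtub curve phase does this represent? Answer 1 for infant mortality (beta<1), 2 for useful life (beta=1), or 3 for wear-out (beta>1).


beta = 2.54
Compare beta to 1:
beta < 1 => infant mortality (phase 1)
beta = 1 => useful life (phase 2)
beta > 1 => wear-out (phase 3)
Since beta = 2.54, this is wear-out (increasing failure rate)
Phase = 3

3


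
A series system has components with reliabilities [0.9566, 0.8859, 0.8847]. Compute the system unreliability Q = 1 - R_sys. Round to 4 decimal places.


Components: [0.9566, 0.8859, 0.8847]
After component 1: product = 0.9566
After component 2: product = 0.8475
After component 3: product = 0.7497
R_sys = 0.7497
Q = 1 - 0.7497 = 0.2503

0.2503


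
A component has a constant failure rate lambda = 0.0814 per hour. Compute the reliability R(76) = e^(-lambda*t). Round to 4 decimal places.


lambda = 0.0814
t = 76
lambda * t = 6.1864
R(t) = e^(-6.1864)
R(t) = 0.0021

0.0021


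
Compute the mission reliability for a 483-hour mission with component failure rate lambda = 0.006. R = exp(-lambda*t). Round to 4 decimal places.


lambda = 0.006
mission_time = 483
lambda * t = 0.006 * 483 = 2.898
R = exp(-2.898)
R = 0.0551

0.0551


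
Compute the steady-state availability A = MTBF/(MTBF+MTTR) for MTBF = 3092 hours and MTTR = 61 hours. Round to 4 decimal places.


MTBF = 3092
MTTR = 61
MTBF + MTTR = 3153
A = 3092 / 3153
A = 0.9807

0.9807


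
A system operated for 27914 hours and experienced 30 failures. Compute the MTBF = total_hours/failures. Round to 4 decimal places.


total_hours = 27914
failures = 30
MTBF = 27914 / 30
MTBF = 930.4667

930.4667


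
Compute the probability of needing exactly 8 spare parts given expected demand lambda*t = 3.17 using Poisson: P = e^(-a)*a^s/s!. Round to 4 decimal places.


a = 3.17, s = 8
e^(-a) = e^(-3.17) = 0.042
a^s = 3.17^8 = 10197.0394
s! = 40320
P = 0.042 * 10197.0394 / 40320
P = 0.0106

0.0106


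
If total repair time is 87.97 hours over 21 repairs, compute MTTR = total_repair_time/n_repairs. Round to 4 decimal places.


total_repair_time = 87.97
n_repairs = 21
MTTR = 87.97 / 21
MTTR = 4.189

4.189


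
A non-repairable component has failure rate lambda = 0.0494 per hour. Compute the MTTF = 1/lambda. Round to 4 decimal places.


lambda = 0.0494
MTTF = 1 / 0.0494
MTTF = 20.2429

20.2429


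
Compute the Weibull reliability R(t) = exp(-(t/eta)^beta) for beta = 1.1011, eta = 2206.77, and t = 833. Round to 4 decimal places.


beta = 1.1011, eta = 2206.77, t = 833
t/eta = 833 / 2206.77 = 0.3775
(t/eta)^beta = 0.3775^1.1011 = 0.3421
R(t) = exp(-0.3421)
R(t) = 0.7103

0.7103


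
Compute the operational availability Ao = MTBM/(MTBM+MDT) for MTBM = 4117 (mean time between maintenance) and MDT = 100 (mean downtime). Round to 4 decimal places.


MTBM = 4117
MDT = 100
MTBM + MDT = 4217
Ao = 4117 / 4217
Ao = 0.9763

0.9763


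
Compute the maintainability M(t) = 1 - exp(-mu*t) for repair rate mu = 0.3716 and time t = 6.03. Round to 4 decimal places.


mu = 0.3716, t = 6.03
mu * t = 0.3716 * 6.03 = 2.2407
exp(-2.2407) = 0.1064
M(t) = 1 - 0.1064
M(t) = 0.8936

0.8936


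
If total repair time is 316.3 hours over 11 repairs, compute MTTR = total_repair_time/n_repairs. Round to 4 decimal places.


total_repair_time = 316.3
n_repairs = 11
MTTR = 316.3 / 11
MTTR = 28.7545

28.7545


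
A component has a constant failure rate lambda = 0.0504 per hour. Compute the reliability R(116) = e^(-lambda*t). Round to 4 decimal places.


lambda = 0.0504
t = 116
lambda * t = 5.8464
R(t) = e^(-5.8464)
R(t) = 0.0029

0.0029


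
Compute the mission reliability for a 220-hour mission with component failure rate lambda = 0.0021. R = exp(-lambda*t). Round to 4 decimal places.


lambda = 0.0021
mission_time = 220
lambda * t = 0.0021 * 220 = 0.462
R = exp(-0.462)
R = 0.63

0.63


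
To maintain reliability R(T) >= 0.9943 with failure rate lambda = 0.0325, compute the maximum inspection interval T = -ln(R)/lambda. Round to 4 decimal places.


R_target = 0.9943
lambda = 0.0325
-ln(0.9943) = 0.0057
T = 0.0057 / 0.0325
T = 0.1759

0.1759


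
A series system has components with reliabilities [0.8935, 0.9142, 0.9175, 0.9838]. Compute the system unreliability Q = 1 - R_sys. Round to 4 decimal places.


Components: [0.8935, 0.9142, 0.9175, 0.9838]
After component 1: product = 0.8935
After component 2: product = 0.8168
After component 3: product = 0.7494
After component 4: product = 0.7373
R_sys = 0.7373
Q = 1 - 0.7373 = 0.2627

0.2627


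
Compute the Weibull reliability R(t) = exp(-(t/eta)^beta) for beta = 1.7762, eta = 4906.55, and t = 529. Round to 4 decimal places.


beta = 1.7762, eta = 4906.55, t = 529
t/eta = 529 / 4906.55 = 0.1078
(t/eta)^beta = 0.1078^1.7762 = 0.0191
R(t) = exp(-0.0191)
R(t) = 0.981

0.981


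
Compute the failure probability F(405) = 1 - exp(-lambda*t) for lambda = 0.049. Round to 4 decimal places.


lambda = 0.049, t = 405
lambda * t = 19.845
exp(-19.845) = 0.0
F(t) = 1 - 0.0
F(t) = 1.0

1.0


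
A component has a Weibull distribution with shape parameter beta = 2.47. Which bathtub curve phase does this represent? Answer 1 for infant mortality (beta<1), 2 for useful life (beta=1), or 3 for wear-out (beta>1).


beta = 2.47
Compare beta to 1:
beta < 1 => infant mortality (phase 1)
beta = 1 => useful life (phase 2)
beta > 1 => wear-out (phase 3)
Since beta = 2.47, this is wear-out (increasing failure rate)
Phase = 3

3


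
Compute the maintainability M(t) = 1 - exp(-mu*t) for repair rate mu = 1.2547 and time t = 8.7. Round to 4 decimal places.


mu = 1.2547, t = 8.7
mu * t = 1.2547 * 8.7 = 10.9159
exp(-10.9159) = 0.0
M(t) = 1 - 0.0
M(t) = 1.0

1.0


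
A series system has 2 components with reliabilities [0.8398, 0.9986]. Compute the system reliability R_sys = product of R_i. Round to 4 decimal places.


Components: [0.8398, 0.9986]
After component 1 (R=0.8398): product = 0.8398
After component 2 (R=0.9986): product = 0.8386
R_sys = 0.8386

0.8386


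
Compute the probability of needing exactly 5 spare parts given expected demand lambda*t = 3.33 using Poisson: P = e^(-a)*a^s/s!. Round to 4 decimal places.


a = 3.33, s = 5
e^(-a) = e^(-3.33) = 0.0358
a^s = 3.33^5 = 409.4691
s! = 120
P = 0.0358 * 409.4691 / 120
P = 0.1221

0.1221


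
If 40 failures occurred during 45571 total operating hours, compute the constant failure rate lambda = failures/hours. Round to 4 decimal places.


failures = 40
total_hours = 45571
lambda = 40 / 45571
lambda = 0.0009

0.0009


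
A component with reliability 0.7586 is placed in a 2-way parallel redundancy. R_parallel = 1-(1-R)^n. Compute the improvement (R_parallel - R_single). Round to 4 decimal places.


R_single = 0.7586, n = 2
1 - R_single = 0.2414
(1 - R_single)^n = 0.2414^2 = 0.0583
R_parallel = 1 - 0.0583 = 0.9417
Improvement = 0.9417 - 0.7586
Improvement = 0.1831

0.1831


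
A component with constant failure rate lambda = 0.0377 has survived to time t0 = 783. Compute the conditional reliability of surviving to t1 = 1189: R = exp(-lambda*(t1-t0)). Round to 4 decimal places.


lambda = 0.0377
t0 = 783, t1 = 1189
t1 - t0 = 406
lambda * (t1-t0) = 0.0377 * 406 = 15.3062
R = exp(-15.3062)
R = 0.0

0.0


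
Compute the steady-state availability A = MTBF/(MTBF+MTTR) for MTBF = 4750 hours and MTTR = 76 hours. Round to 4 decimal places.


MTBF = 4750
MTTR = 76
MTBF + MTTR = 4826
A = 4750 / 4826
A = 0.9843

0.9843


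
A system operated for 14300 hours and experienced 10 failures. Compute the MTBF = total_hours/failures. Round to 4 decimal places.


total_hours = 14300
failures = 10
MTBF = 14300 / 10
MTBF = 1430.0

1430.0


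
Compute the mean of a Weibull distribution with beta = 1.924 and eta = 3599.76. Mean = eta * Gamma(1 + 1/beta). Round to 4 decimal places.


beta = 1.924, eta = 3599.76
1/beta = 0.5198
1 + 1/beta = 1.5198
Gamma(1.5198) = 0.887
Mean = 3599.76 * 0.887
Mean = 3193.083

3193.083


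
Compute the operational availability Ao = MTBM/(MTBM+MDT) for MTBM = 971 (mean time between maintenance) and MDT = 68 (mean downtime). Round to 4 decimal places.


MTBM = 971
MDT = 68
MTBM + MDT = 1039
Ao = 971 / 1039
Ao = 0.9346

0.9346


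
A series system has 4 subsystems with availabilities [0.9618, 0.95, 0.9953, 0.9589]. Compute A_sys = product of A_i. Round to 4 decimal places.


Subsystems: [0.9618, 0.95, 0.9953, 0.9589]
After subsystem 1 (A=0.9618): product = 0.9618
After subsystem 2 (A=0.95): product = 0.9137
After subsystem 3 (A=0.9953): product = 0.9094
After subsystem 4 (A=0.9589): product = 0.872
A_sys = 0.872

0.872


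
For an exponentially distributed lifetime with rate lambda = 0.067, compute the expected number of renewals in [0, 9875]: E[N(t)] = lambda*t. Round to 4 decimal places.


lambda = 0.067
t = 9875
E[N(t)] = lambda * t
E[N(t)] = 0.067 * 9875
E[N(t)] = 661.625

661.625


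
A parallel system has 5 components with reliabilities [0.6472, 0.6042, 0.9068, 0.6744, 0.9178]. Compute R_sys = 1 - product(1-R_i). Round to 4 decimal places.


Components: [0.6472, 0.6042, 0.9068, 0.6744, 0.9178]
(1 - 0.6472) = 0.3528, running product = 0.3528
(1 - 0.6042) = 0.3958, running product = 0.1396
(1 - 0.9068) = 0.0932, running product = 0.013
(1 - 0.6744) = 0.3256, running product = 0.0042
(1 - 0.9178) = 0.0822, running product = 0.0003
Product of (1-R_i) = 0.0003
R_sys = 1 - 0.0003 = 0.9997

0.9997


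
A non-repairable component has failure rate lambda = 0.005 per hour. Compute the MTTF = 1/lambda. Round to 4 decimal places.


lambda = 0.005
MTTF = 1 / 0.005
MTTF = 200.0

200.0


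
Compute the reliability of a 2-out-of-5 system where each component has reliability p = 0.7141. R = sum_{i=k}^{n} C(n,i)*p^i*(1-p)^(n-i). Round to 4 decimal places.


k = 2, n = 5, p = 0.7141
i=2: C(5,2)=10 * 0.7141^2 * 0.2859^3 = 0.1192
i=3: C(5,3)=10 * 0.7141^3 * 0.2859^2 = 0.2976
i=4: C(5,4)=5 * 0.7141^4 * 0.2859^1 = 0.3717
i=5: C(5,5)=1 * 0.7141^5 * 0.2859^0 = 0.1857
R = sum of terms = 0.9742

0.9742


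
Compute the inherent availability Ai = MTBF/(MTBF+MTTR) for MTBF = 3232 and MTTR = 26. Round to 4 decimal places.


MTBF = 3232
MTTR = 26
MTBF + MTTR = 3258
Ai = 3232 / 3258
Ai = 0.992

0.992


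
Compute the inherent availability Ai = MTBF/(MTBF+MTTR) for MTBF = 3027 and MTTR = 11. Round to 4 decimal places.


MTBF = 3027
MTTR = 11
MTBF + MTTR = 3038
Ai = 3027 / 3038
Ai = 0.9964

0.9964


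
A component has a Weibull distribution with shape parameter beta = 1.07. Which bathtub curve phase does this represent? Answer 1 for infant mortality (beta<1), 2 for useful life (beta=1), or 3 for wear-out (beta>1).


beta = 1.07
Compare beta to 1:
beta < 1 => infant mortality (phase 1)
beta = 1 => useful life (phase 2)
beta > 1 => wear-out (phase 3)
Since beta = 1.07, this is wear-out (increasing failure rate)
Phase = 3

3


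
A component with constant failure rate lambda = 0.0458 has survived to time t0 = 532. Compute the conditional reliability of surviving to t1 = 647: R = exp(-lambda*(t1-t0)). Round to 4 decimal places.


lambda = 0.0458
t0 = 532, t1 = 647
t1 - t0 = 115
lambda * (t1-t0) = 0.0458 * 115 = 5.267
R = exp(-5.267)
R = 0.0052

0.0052


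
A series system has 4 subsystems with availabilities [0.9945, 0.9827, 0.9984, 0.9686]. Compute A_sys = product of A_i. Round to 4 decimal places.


Subsystems: [0.9945, 0.9827, 0.9984, 0.9686]
After subsystem 1 (A=0.9945): product = 0.9945
After subsystem 2 (A=0.9827): product = 0.9773
After subsystem 3 (A=0.9984): product = 0.9757
After subsystem 4 (A=0.9686): product = 0.9451
A_sys = 0.9451

0.9451


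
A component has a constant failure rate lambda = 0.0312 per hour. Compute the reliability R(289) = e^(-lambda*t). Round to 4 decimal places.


lambda = 0.0312
t = 289
lambda * t = 9.0168
R(t) = e^(-9.0168)
R(t) = 0.0001

0.0001


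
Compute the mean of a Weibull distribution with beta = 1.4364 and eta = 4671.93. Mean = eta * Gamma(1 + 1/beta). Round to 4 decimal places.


beta = 1.4364, eta = 4671.93
1/beta = 0.6962
1 + 1/beta = 1.6962
Gamma(1.6962) = 0.9079
Mean = 4671.93 * 0.9079
Mean = 4241.7449

4241.7449


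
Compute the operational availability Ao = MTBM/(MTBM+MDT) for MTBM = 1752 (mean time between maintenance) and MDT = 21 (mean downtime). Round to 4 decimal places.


MTBM = 1752
MDT = 21
MTBM + MDT = 1773
Ao = 1752 / 1773
Ao = 0.9882

0.9882


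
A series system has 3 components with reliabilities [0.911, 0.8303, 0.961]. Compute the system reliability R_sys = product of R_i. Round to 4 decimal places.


Components: [0.911, 0.8303, 0.961]
After component 1 (R=0.911): product = 0.911
After component 2 (R=0.8303): product = 0.7564
After component 3 (R=0.961): product = 0.7269
R_sys = 0.7269

0.7269


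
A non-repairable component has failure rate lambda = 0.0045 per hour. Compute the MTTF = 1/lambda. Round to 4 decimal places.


lambda = 0.0045
MTTF = 1 / 0.0045
MTTF = 222.2222

222.2222


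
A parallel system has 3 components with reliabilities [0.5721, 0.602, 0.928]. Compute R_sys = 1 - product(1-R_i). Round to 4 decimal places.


Components: [0.5721, 0.602, 0.928]
(1 - 0.5721) = 0.4279, running product = 0.4279
(1 - 0.602) = 0.398, running product = 0.1703
(1 - 0.928) = 0.072, running product = 0.0123
Product of (1-R_i) = 0.0123
R_sys = 1 - 0.0123 = 0.9877

0.9877


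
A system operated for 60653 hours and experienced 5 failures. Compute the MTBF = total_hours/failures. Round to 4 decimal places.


total_hours = 60653
failures = 5
MTBF = 60653 / 5
MTBF = 12130.6

12130.6


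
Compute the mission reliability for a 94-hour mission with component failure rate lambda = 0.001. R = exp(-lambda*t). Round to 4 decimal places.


lambda = 0.001
mission_time = 94
lambda * t = 0.001 * 94 = 0.094
R = exp(-0.094)
R = 0.9103

0.9103


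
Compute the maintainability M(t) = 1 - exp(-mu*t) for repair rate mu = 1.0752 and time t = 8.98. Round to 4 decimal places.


mu = 1.0752, t = 8.98
mu * t = 1.0752 * 8.98 = 9.6553
exp(-9.6553) = 0.0001
M(t) = 1 - 0.0001
M(t) = 0.9999

0.9999


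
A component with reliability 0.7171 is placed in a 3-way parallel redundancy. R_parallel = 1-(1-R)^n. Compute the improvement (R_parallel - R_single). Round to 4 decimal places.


R_single = 0.7171, n = 3
1 - R_single = 0.2829
(1 - R_single)^n = 0.2829^3 = 0.0226
R_parallel = 1 - 0.0226 = 0.9774
Improvement = 0.9774 - 0.7171
Improvement = 0.2603

0.2603


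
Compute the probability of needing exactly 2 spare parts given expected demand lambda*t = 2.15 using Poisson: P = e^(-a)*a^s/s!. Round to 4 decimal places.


a = 2.15, s = 2
e^(-a) = e^(-2.15) = 0.1165
a^s = 2.15^2 = 4.6225
s! = 2
P = 0.1165 * 4.6225 / 2
P = 0.2692

0.2692


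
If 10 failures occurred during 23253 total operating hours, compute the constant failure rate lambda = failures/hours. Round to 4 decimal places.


failures = 10
total_hours = 23253
lambda = 10 / 23253
lambda = 0.0004

0.0004


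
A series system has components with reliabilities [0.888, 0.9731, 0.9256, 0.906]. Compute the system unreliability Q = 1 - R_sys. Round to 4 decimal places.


Components: [0.888, 0.9731, 0.9256, 0.906]
After component 1: product = 0.888
After component 2: product = 0.8641
After component 3: product = 0.7998
After component 4: product = 0.7246
R_sys = 0.7246
Q = 1 - 0.7246 = 0.2754

0.2754


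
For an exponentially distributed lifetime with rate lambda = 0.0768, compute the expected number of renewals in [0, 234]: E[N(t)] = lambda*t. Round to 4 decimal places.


lambda = 0.0768
t = 234
E[N(t)] = lambda * t
E[N(t)] = 0.0768 * 234
E[N(t)] = 17.9712

17.9712


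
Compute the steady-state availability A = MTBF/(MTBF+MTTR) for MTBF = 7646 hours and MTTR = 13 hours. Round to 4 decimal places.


MTBF = 7646
MTTR = 13
MTBF + MTTR = 7659
A = 7646 / 7659
A = 0.9983

0.9983


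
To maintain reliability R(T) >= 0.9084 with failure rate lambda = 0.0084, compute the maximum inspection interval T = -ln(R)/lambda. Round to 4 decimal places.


R_target = 0.9084
lambda = 0.0084
-ln(0.9084) = 0.0961
T = 0.0961 / 0.0084
T = 11.437

11.437


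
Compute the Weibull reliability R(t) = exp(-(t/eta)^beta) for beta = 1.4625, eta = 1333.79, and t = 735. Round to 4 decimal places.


beta = 1.4625, eta = 1333.79, t = 735
t/eta = 735 / 1333.79 = 0.5511
(t/eta)^beta = 0.5511^1.4625 = 0.4183
R(t) = exp(-0.4183)
R(t) = 0.6582

0.6582


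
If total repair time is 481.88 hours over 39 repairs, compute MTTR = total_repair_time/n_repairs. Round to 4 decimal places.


total_repair_time = 481.88
n_repairs = 39
MTTR = 481.88 / 39
MTTR = 12.3559

12.3559


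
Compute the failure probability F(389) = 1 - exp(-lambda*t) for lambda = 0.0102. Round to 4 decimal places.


lambda = 0.0102, t = 389
lambda * t = 3.9678
exp(-3.9678) = 0.0189
F(t) = 1 - 0.0189
F(t) = 0.9811

0.9811


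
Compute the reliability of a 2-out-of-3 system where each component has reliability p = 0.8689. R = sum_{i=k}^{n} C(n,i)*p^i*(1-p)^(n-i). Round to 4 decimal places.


k = 2, n = 3, p = 0.8689
i=2: C(3,2)=3 * 0.8689^2 * 0.1311^1 = 0.2969
i=3: C(3,3)=1 * 0.8689^3 * 0.1311^0 = 0.656
R = sum of terms = 0.9529

0.9529


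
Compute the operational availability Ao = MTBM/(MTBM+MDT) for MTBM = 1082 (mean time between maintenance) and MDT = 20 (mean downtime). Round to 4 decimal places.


MTBM = 1082
MDT = 20
MTBM + MDT = 1102
Ao = 1082 / 1102
Ao = 0.9819

0.9819


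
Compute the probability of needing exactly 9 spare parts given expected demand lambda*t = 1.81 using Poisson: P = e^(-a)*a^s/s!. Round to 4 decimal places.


a = 1.81, s = 9
e^(-a) = e^(-1.81) = 0.1637
a^s = 1.81^9 = 208.5005
s! = 362880
P = 0.1637 * 208.5005 / 362880
P = 0.0001

0.0001


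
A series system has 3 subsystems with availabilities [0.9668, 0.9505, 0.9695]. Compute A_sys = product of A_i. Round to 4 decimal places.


Subsystems: [0.9668, 0.9505, 0.9695]
After subsystem 1 (A=0.9668): product = 0.9668
After subsystem 2 (A=0.9505): product = 0.9189
After subsystem 3 (A=0.9695): product = 0.8909
A_sys = 0.8909

0.8909


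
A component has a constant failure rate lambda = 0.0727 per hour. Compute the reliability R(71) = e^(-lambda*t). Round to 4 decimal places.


lambda = 0.0727
t = 71
lambda * t = 5.1617
R(t) = e^(-5.1617)
R(t) = 0.0057

0.0057


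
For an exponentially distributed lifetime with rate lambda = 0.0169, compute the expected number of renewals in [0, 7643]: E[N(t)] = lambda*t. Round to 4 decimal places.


lambda = 0.0169
t = 7643
E[N(t)] = lambda * t
E[N(t)] = 0.0169 * 7643
E[N(t)] = 129.1667

129.1667


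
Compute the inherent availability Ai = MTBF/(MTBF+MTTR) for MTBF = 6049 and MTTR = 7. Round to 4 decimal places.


MTBF = 6049
MTTR = 7
MTBF + MTTR = 6056
Ai = 6049 / 6056
Ai = 0.9988

0.9988


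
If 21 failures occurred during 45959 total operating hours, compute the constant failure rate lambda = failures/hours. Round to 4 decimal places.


failures = 21
total_hours = 45959
lambda = 21 / 45959
lambda = 0.0005

0.0005


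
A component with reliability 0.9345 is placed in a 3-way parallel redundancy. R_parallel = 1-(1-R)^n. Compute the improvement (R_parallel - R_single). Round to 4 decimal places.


R_single = 0.9345, n = 3
1 - R_single = 0.0655
(1 - R_single)^n = 0.0655^3 = 0.0003
R_parallel = 1 - 0.0003 = 0.9997
Improvement = 0.9997 - 0.9345
Improvement = 0.0652

0.0652


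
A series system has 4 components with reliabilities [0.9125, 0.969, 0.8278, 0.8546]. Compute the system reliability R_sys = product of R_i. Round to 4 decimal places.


Components: [0.9125, 0.969, 0.8278, 0.8546]
After component 1 (R=0.9125): product = 0.9125
After component 2 (R=0.969): product = 0.8842
After component 3 (R=0.8278): product = 0.732
After component 4 (R=0.8546): product = 0.6255
R_sys = 0.6255

0.6255


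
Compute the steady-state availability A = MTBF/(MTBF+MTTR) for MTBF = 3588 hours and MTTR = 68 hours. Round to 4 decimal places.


MTBF = 3588
MTTR = 68
MTBF + MTTR = 3656
A = 3588 / 3656
A = 0.9814

0.9814


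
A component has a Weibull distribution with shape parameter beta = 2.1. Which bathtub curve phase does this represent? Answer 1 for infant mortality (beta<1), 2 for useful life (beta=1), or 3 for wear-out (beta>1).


beta = 2.1
Compare beta to 1:
beta < 1 => infant mortality (phase 1)
beta = 1 => useful life (phase 2)
beta > 1 => wear-out (phase 3)
Since beta = 2.1, this is wear-out (increasing failure rate)
Phase = 3

3


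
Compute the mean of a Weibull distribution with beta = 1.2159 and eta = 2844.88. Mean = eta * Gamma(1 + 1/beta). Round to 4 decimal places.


beta = 1.2159, eta = 2844.88
1/beta = 0.8224
1 + 1/beta = 1.8224
Gamma(1.8224) = 0.9375
Mean = 2844.88 * 0.9375
Mean = 2667.1637

2667.1637


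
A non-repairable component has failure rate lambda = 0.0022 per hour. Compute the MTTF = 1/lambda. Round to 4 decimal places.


lambda = 0.0022
MTTF = 1 / 0.0022
MTTF = 454.5455

454.5455


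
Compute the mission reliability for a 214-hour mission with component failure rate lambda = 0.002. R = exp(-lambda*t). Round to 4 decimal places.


lambda = 0.002
mission_time = 214
lambda * t = 0.002 * 214 = 0.428
R = exp(-0.428)
R = 0.6518

0.6518


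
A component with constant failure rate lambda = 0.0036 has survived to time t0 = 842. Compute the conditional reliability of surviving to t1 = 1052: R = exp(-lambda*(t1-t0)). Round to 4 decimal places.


lambda = 0.0036
t0 = 842, t1 = 1052
t1 - t0 = 210
lambda * (t1-t0) = 0.0036 * 210 = 0.756
R = exp(-0.756)
R = 0.4695

0.4695


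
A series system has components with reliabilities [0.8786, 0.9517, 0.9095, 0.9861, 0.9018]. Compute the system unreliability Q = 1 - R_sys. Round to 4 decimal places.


Components: [0.8786, 0.9517, 0.9095, 0.9861, 0.9018]
After component 1: product = 0.8786
After component 2: product = 0.8362
After component 3: product = 0.7605
After component 4: product = 0.7499
After component 5: product = 0.6763
R_sys = 0.6763
Q = 1 - 0.6763 = 0.3237

0.3237


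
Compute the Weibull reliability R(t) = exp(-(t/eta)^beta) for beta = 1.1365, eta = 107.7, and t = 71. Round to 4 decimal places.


beta = 1.1365, eta = 107.7, t = 71
t/eta = 71 / 107.7 = 0.6592
(t/eta)^beta = 0.6592^1.1365 = 0.6228
R(t) = exp(-0.6228)
R(t) = 0.5364

0.5364


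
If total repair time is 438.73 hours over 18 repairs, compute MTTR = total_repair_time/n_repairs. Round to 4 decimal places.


total_repair_time = 438.73
n_repairs = 18
MTTR = 438.73 / 18
MTTR = 24.3739

24.3739


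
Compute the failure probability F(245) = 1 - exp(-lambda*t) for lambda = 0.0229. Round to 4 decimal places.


lambda = 0.0229, t = 245
lambda * t = 5.6105
exp(-5.6105) = 0.0037
F(t) = 1 - 0.0037
F(t) = 0.9963

0.9963


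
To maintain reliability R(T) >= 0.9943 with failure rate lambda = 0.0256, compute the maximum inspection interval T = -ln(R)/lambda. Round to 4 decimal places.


R_target = 0.9943
lambda = 0.0256
-ln(0.9943) = 0.0057
T = 0.0057 / 0.0256
T = 0.2233

0.2233


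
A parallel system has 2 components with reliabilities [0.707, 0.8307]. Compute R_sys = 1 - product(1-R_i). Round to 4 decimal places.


Components: [0.707, 0.8307]
(1 - 0.707) = 0.293, running product = 0.293
(1 - 0.8307) = 0.1693, running product = 0.0496
Product of (1-R_i) = 0.0496
R_sys = 1 - 0.0496 = 0.9504

0.9504


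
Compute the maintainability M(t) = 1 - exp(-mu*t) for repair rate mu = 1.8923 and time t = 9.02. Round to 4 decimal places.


mu = 1.8923, t = 9.02
mu * t = 1.8923 * 9.02 = 17.0685
exp(-17.0685) = 0.0
M(t) = 1 - 0.0
M(t) = 1.0

1.0


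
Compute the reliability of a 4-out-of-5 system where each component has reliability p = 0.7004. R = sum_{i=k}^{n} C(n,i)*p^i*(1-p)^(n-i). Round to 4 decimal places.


k = 4, n = 5, p = 0.7004
i=4: C(5,4)=5 * 0.7004^4 * 0.2996^1 = 0.3605
i=5: C(5,5)=1 * 0.7004^5 * 0.2996^0 = 0.1686
R = sum of terms = 0.529

0.529


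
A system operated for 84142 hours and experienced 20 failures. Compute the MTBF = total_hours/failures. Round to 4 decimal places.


total_hours = 84142
failures = 20
MTBF = 84142 / 20
MTBF = 4207.1

4207.1


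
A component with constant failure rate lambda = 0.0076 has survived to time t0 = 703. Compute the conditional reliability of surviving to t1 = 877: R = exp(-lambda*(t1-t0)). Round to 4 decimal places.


lambda = 0.0076
t0 = 703, t1 = 877
t1 - t0 = 174
lambda * (t1-t0) = 0.0076 * 174 = 1.3224
R = exp(-1.3224)
R = 0.2665

0.2665
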